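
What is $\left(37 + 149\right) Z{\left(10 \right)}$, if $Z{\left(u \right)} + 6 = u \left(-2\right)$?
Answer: $-4836$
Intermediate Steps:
$Z{\left(u \right)} = -6 - 2 u$ ($Z{\left(u \right)} = -6 + u \left(-2\right) = -6 - 2 u$)
$\left(37 + 149\right) Z{\left(10 \right)} = \left(37 + 149\right) \left(-6 - 20\right) = 186 \left(-6 - 20\right) = 186 \left(-26\right) = -4836$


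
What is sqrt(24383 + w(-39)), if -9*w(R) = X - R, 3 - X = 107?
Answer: 2*sqrt(54878)/3 ≈ 156.17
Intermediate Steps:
X = -104 (X = 3 - 1*107 = 3 - 107 = -104)
w(R) = 104/9 + R/9 (w(R) = -(-104 - R)/9 = 104/9 + R/9)
sqrt(24383 + w(-39)) = sqrt(24383 + (104/9 + (1/9)*(-39))) = sqrt(24383 + (104/9 - 13/3)) = sqrt(24383 + 65/9) = sqrt(219512/9) = 2*sqrt(54878)/3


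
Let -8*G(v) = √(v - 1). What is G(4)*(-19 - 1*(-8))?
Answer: 11*√3/8 ≈ 2.3816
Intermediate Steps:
G(v) = -√(-1 + v)/8 (G(v) = -√(v - 1)/8 = -√(-1 + v)/8)
G(4)*(-19 - 1*(-8)) = (-√(-1 + 4)/8)*(-19 - 1*(-8)) = (-√3/8)*(-19 + 8) = -√3/8*(-11) = 11*√3/8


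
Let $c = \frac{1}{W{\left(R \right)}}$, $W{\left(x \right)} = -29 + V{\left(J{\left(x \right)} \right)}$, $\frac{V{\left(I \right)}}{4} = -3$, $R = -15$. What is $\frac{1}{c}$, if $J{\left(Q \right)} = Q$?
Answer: $-41$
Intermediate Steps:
$V{\left(I \right)} = -12$ ($V{\left(I \right)} = 4 \left(-3\right) = -12$)
$W{\left(x \right)} = -41$ ($W{\left(x \right)} = -29 - 12 = -41$)
$c = - \frac{1}{41}$ ($c = \frac{1}{-41} = - \frac{1}{41} \approx -0.02439$)
$\frac{1}{c} = \frac{1}{- \frac{1}{41}} = -41$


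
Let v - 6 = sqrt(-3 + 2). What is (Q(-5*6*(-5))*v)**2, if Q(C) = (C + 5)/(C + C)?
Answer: 6727/720 + 961*I/300 ≈ 9.343 + 3.2033*I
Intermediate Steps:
Q(C) = (5 + C)/(2*C) (Q(C) = (5 + C)/((2*C)) = (5 + C)*(1/(2*C)) = (5 + C)/(2*C))
v = 6 + I (v = 6 + sqrt(-3 + 2) = 6 + sqrt(-1) = 6 + I ≈ 6.0 + 1.0*I)
(Q(-5*6*(-5))*v)**2 = (((5 - 5*6*(-5))/(2*((-5*6*(-5)))))*(6 + I))**2 = (((5 - 30*(-5))/(2*((-30*(-5)))))*(6 + I))**2 = (((1/2)*(5 + 150)/150)*(6 + I))**2 = (((1/2)*(1/150)*155)*(6 + I))**2 = (31*(6 + I)/60)**2 = (31/10 + 31*I/60)**2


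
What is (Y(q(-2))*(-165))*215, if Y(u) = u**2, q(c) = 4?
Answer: -567600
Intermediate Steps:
(Y(q(-2))*(-165))*215 = (4**2*(-165))*215 = (16*(-165))*215 = -2640*215 = -567600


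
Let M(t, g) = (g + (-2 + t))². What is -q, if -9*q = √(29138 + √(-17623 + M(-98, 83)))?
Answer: √(29138 + 9*I*√214)/9 ≈ 18.967 + 0.04285*I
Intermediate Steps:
M(t, g) = (-2 + g + t)²
q = -√(29138 + 9*I*√214)/9 (q = -√(29138 + √(-17623 + (-2 + 83 - 98)²))/9 = -√(29138 + √(-17623 + (-17)²))/9 = -√(29138 + √(-17623 + 289))/9 = -√(29138 + √(-17334))/9 = -√(29138 + 9*I*√214)/9 ≈ -18.967 - 0.04285*I)
-q = -(-1)*√(29138 + 9*I*√214)/9 = √(29138 + 9*I*√214)/9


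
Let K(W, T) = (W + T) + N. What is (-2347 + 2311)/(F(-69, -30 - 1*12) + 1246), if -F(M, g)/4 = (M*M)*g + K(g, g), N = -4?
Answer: -18/400723 ≈ -4.4919e-5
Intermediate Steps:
K(W, T) = -4 + T + W (K(W, T) = (W + T) - 4 = (T + W) - 4 = -4 + T + W)
F(M, g) = 16 - 8*g - 4*g*M² (F(M, g) = -4*((M*M)*g + (-4 + g + g)) = -4*(M²*g + (-4 + 2*g)) = -4*(g*M² + (-4 + 2*g)) = -4*(-4 + 2*g + g*M²) = 16 - 8*g - 4*g*M²)
(-2347 + 2311)/(F(-69, -30 - 1*12) + 1246) = (-2347 + 2311)/((16 - 8*(-30 - 1*12) - 4*(-30 - 1*12)*(-69)²) + 1246) = -36/((16 - 8*(-30 - 12) - 4*(-30 - 12)*4761) + 1246) = -36/((16 - 8*(-42) - 4*(-42)*4761) + 1246) = -36/((16 + 336 + 799848) + 1246) = -36/(800200 + 1246) = -36/801446 = -36*1/801446 = -18/400723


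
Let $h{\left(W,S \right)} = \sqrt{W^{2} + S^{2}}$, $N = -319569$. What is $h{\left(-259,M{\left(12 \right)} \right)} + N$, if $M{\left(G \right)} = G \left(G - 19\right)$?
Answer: $-319569 + 7 \sqrt{1513} \approx -3.193 \cdot 10^{5}$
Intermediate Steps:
$M{\left(G \right)} = G \left(-19 + G\right)$
$h{\left(W,S \right)} = \sqrt{S^{2} + W^{2}}$
$h{\left(-259,M{\left(12 \right)} \right)} + N = \sqrt{\left(12 \left(-19 + 12\right)\right)^{2} + \left(-259\right)^{2}} - 319569 = \sqrt{\left(12 \left(-7\right)\right)^{2} + 67081} - 319569 = \sqrt{\left(-84\right)^{2} + 67081} - 319569 = \sqrt{7056 + 67081} - 319569 = \sqrt{74137} - 319569 = 7 \sqrt{1513} - 319569 = -319569 + 7 \sqrt{1513}$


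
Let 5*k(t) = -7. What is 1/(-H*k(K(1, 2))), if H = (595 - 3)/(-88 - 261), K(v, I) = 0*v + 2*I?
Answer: -1745/4144 ≈ -0.42109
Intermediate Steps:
K(v, I) = 2*I (K(v, I) = 0 + 2*I = 2*I)
k(t) = -7/5 (k(t) = (⅕)*(-7) = -7/5)
H = -592/349 (H = 592/(-349) = 592*(-1/349) = -592/349 ≈ -1.6963)
1/(-H*k(K(1, 2))) = 1/(-(-592)*(-7)/(349*5)) = 1/(-1*4144/1745) = 1/(-4144/1745) = -1745/4144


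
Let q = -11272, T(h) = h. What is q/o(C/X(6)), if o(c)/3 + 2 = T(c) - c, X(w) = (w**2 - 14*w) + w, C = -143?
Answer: 5636/3 ≈ 1878.7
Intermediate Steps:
X(w) = w**2 - 13*w
o(c) = -6 (o(c) = -6 + 3*(c - c) = -6 + 3*0 = -6 + 0 = -6)
q/o(C/X(6)) = -11272/(-6) = -11272*(-1/6) = 5636/3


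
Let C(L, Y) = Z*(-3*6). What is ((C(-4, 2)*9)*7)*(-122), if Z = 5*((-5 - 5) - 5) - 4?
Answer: -10929492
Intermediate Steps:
Z = -79 (Z = 5*(-10 - 5) - 4 = 5*(-15) - 4 = -75 - 4 = -79)
C(L, Y) = 1422 (C(L, Y) = -(-237)*6 = -79*(-18) = 1422)
((C(-4, 2)*9)*7)*(-122) = ((1422*9)*7)*(-122) = (12798*7)*(-122) = 89586*(-122) = -10929492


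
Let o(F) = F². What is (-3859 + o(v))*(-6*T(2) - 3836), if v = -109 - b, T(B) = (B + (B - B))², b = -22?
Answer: -14320600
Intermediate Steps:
T(B) = B² (T(B) = (B + 0)² = B²)
v = -87 (v = -109 - 1*(-22) = -109 + 22 = -87)
(-3859 + o(v))*(-6*T(2) - 3836) = (-3859 + (-87)²)*(-6*2² - 3836) = (-3859 + 7569)*(-6*4 - 3836) = 3710*(-24 - 3836) = 3710*(-3860) = -14320600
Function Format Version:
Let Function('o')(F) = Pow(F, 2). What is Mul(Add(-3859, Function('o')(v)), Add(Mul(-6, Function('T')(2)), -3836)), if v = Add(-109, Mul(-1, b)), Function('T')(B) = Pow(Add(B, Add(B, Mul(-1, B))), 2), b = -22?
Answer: -14320600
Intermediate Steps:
Function('T')(B) = Pow(B, 2) (Function('T')(B) = Pow(Add(B, 0), 2) = Pow(B, 2))
v = -87 (v = Add(-109, Mul(-1, -22)) = Add(-109, 22) = -87)
Mul(Add(-3859, Function('o')(v)), Add(Mul(-6, Function('T')(2)), -3836)) = Mul(Add(-3859, Pow(-87, 2)), Add(Mul(-6, Pow(2, 2)), -3836)) = Mul(Add(-3859, 7569), Add(Mul(-6, 4), -3836)) = Mul(3710, Add(-24, -3836)) = Mul(3710, -3860) = -14320600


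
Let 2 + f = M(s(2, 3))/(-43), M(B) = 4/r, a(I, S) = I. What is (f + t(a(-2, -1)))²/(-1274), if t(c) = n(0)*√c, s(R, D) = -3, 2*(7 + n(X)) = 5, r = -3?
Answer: 174127/6057324 - 381*I*√2/27391 ≈ 0.028747 - 0.019671*I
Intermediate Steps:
n(X) = -9/2 (n(X) = -7 + (½)*5 = -7 + 5/2 = -9/2)
t(c) = -9*√c/2
M(B) = -4/3 (M(B) = 4/(-3) = 4*(-⅓) = -4/3)
f = -254/129 (f = -2 - 4/3/(-43) = -2 - 4/3*(-1/43) = -2 + 4/129 = -254/129 ≈ -1.9690)
(f + t(a(-2, -1)))²/(-1274) = (-254/129 - 9*I*√2/2)²/(-1274) = (-254/129 - 9*I*√2/2)²*(-1/1274) = -(-254/129 - 9*I*√2/2)²/1274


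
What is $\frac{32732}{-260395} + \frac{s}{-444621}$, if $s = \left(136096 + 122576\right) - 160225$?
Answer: $- \frac{40188441137}{115777085295} \approx -0.34712$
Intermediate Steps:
$s = 98447$ ($s = 258672 - 160225 = 98447$)
$\frac{32732}{-260395} + \frac{s}{-444621} = \frac{32732}{-260395} + \frac{98447}{-444621} = 32732 \left(- \frac{1}{260395}\right) + 98447 \left(- \frac{1}{444621}\right) = - \frac{32732}{260395} - \frac{98447}{444621} = - \frac{40188441137}{115777085295}$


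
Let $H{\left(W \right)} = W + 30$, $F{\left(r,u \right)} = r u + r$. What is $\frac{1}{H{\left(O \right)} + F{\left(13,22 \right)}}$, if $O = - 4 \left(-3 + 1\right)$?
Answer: $\frac{1}{337} \approx 0.0029674$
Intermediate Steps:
$F{\left(r,u \right)} = r + r u$
$O = 8$ ($O = \left(-4\right) \left(-2\right) = 8$)
$H{\left(W \right)} = 30 + W$
$\frac{1}{H{\left(O \right)} + F{\left(13,22 \right)}} = \frac{1}{\left(30 + 8\right) + 13 \left(1 + 22\right)} = \frac{1}{38 + 13 \cdot 23} = \frac{1}{38 + 299} = \frac{1}{337}$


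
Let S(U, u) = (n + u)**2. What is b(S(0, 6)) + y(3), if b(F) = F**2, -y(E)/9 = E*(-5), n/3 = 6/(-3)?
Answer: 135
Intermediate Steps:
n = -6 (n = 3*(6/(-3)) = 3*(6*(-1/3)) = 3*(-2) = -6)
y(E) = 45*E (y(E) = -9*E*(-5) = -(-45)*E = 45*E)
S(U, u) = (-6 + u)**2
b(S(0, 6)) + y(3) = ((-6 + 6)**2)**2 + 45*3 = (0**2)**2 + 135 = 0**2 + 135 = 0 + 135 = 135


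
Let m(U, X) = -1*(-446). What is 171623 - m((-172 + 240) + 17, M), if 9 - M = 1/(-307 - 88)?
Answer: 171177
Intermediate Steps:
M = 3556/395 (M = 9 - 1/(-307 - 88) = 9 - 1/(-395) = 9 - 1*(-1/395) = 9 + 1/395 = 3556/395 ≈ 9.0025)
m(U, X) = 446
171623 - m((-172 + 240) + 17, M) = 171623 - 1*446 = 171623 - 446 = 171177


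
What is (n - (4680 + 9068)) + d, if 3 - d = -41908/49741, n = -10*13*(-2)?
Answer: -670715477/49741 ≈ -13484.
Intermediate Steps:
n = 260 (n = -130*(-2) = 260)
d = 191131/49741 (d = 3 - (-41908)/49741 = 3 - 1*(-41908/49741) = 3 + 41908/49741 = 191131/49741 ≈ 3.8425)
(n - (4680 + 9068)) + d = (260 - (4680 + 9068)) + 191131/49741 = (260 - 1*13748) + 191131/49741 = (260 - 13748) + 191131/49741 = -13488 + 191131/49741 = -670715477/49741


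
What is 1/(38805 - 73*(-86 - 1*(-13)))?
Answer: 1/44134 ≈ 2.2658e-5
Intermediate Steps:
1/(38805 - 73*(-86 - 1*(-13))) = 1/(38805 - 73*(-86 + 13)) = 1/(38805 - 73*(-73)) = 1/(38805 + 5329) = 1/44134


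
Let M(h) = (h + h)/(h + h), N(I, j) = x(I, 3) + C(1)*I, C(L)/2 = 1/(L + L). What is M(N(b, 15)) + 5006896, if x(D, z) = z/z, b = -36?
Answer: 5006897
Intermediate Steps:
x(D, z) = 1
C(L) = 1/L (C(L) = 2/(L + L) = 2/((2*L)) = 2*(1/(2*L)) = 1/L)
N(I, j) = 1 + I (N(I, j) = 1 + I/1 = 1 + 1*I = 1 + I)
M(h) = 1 (M(h) = (2*h)/((2*h)) = (2*h)*(1/(2*h)) = 1)
M(N(b, 15)) + 5006896 = 1 + 5006896 = 5006897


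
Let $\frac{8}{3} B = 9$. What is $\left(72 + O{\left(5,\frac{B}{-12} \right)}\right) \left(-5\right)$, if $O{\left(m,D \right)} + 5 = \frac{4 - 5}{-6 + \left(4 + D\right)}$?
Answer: $- \frac{24615}{73} \approx -337.19$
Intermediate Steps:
$B = \frac{27}{8}$ ($B = \frac{3}{8} \cdot 9 = \frac{27}{8} \approx 3.375$)
$O{\left(m,D \right)} = -5 - \frac{1}{-2 + D}$ ($O{\left(m,D \right)} = -5 + \frac{4 - 5}{-6 + \left(4 + D\right)} = -5 - \frac{1}{-2 + D}$)
$\left(72 + O{\left(5,\frac{B}{-12} \right)}\right) \left(-5\right) = \left(72 + \frac{9 - 5 \frac{27}{8 \left(-12\right)}}{-2 + \frac{27}{8 \left(-12\right)}}\right) \left(-5\right) = \left(72 + \frac{9 - 5 \cdot \frac{27}{8} \left(- \frac{1}{12}\right)}{-2 + \frac{27}{8} \left(- \frac{1}{12}\right)}\right) \left(-5\right) = \left(72 + \frac{9 - - \frac{45}{32}}{-2 - \frac{9}{32}}\right) \left(-5\right) = \left(72 + \frac{9 + \frac{45}{32}}{- \frac{73}{32}}\right) \left(-5\right) = \left(72 - \frac{333}{73}\right) \left(-5\right) = \frac{4923}{73} \left(-5\right) = - \frac{24615}{73}$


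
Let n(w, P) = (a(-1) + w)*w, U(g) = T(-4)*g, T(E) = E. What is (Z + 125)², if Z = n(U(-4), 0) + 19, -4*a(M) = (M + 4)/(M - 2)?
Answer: 163216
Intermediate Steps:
a(M) = -(4 + M)/(4*(-2 + M)) (a(M) = -(M + 4)/(4*(M - 2)) = -(4 + M)/(4*(-2 + M)))
U(g) = -4*g
n(w, P) = w*(¼ + w) (n(w, P) = ((-4 - 1*(-1))/(4*(-2 - 1)) + w)*w = ((¼)*(-4 + 1)/(-3) + w)*w = ((¼)*(-⅓)*(-3) + w)*w = (¼ + w)*w = w*(¼ + w))
Z = 279 (Z = (-4*(-4))*(¼ - 4*(-4)) + 19 = 16*(¼ + 16) + 19 = 16*(65/4) + 19 = 260 + 19 = 279)
(Z + 125)² = (279 + 125)² = 404² = 163216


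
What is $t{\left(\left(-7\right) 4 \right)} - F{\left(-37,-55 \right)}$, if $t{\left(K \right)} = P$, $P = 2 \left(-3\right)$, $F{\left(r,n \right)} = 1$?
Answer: $-7$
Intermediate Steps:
$P = -6$
$t{\left(K \right)} = -6$
$t{\left(\left(-7\right) 4 \right)} - F{\left(-37,-55 \right)} = -6 - 1 = -7$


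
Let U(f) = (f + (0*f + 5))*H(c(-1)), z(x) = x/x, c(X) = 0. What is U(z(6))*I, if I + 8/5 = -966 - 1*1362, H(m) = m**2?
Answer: 0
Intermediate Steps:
z(x) = 1
U(f) = 0 (U(f) = (f + (0*f + 5))*0**2 = (f + (0 + 5))*0 = (f + 5)*0 = (5 + f)*0 = 0)
I = -11648/5 (I = -8/5 + (-966 - 1*1362) = -8/5 + (-966 - 1362) = -8/5 - 2328 = -11648/5 ≈ -2329.6)
U(z(6))*I = 0*(-11648/5) = 0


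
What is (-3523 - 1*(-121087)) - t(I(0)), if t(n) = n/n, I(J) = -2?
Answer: 117563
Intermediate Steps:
t(n) = 1
(-3523 - 1*(-121087)) - t(I(0)) = (-3523 - 1*(-121087)) - 1*1 = (-3523 + 121087) - 1 = 117564 - 1 = 117563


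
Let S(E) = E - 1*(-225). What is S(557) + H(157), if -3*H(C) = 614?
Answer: 1732/3 ≈ 577.33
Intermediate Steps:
H(C) = -614/3 (H(C) = -1/3*614 = -614/3)
S(E) = 225 + E (S(E) = E + 225 = 225 + E)
S(557) + H(157) = (225 + 557) - 614/3 = 782 - 614/3 = 1732/3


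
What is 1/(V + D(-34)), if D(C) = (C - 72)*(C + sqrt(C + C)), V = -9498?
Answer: I/(2*(-2947*I + 106*sqrt(17))) ≈ -0.00016601 + 2.462e-5*I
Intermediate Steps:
D(C) = (-72 + C)*(C + sqrt(2)*sqrt(C)) (D(C) = (-72 + C)*(C + sqrt(2*C)) = (-72 + C)*(C + sqrt(2)*sqrt(C)))
1/(V + D(-34)) = 1/(-9498 + ((-34)**2 - 72*(-34) + sqrt(2)*(-34)**(3/2) - 72*sqrt(2)*sqrt(-34))) = 1/(-9498 + (1156 + 2448 + sqrt(2)*(-34*I*sqrt(34)) - 72*sqrt(2)*I*sqrt(34))) = 1/(-9498 + (1156 + 2448 - 68*I*sqrt(17) - 144*I*sqrt(17))) = 1/(-9498 + (3604 - 212*I*sqrt(17))) = 1/(-5894 - 212*I*sqrt(17))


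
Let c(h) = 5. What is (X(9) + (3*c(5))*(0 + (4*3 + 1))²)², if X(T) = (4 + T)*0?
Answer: 6426225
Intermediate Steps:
X(T) = 0
(X(9) + (3*c(5))*(0 + (4*3 + 1))²)² = (0 + (3*5)*(0 + (4*3 + 1))²)² = (0 + 15*(0 + (12 + 1))²)² = (0 + 15*(0 + 13)²)² = (0 + 15*13²)² = (0 + 15*169)² = (0 + 2535)² = 2535² = 6426225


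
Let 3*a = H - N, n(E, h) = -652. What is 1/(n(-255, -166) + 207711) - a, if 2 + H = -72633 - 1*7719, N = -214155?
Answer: -27704701256/621177 ≈ -44600.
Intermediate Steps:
H = -80354 (H = -2 + (-72633 - 1*7719) = -2 + (-72633 - 7719) = -2 - 80352 = -80354)
a = 133801/3 (a = (-80354 - 1*(-214155))/3 = (-80354 + 214155)/3 = (⅓)*133801 = 133801/3 ≈ 44600.)
1/(n(-255, -166) + 207711) - a = 1/(-652 + 207711) - 1*133801/3 = 1/207059 - 133801/3 = -27704701256/621177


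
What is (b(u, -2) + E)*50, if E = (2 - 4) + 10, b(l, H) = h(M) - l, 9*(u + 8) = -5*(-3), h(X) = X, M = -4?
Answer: 1550/3 ≈ 516.67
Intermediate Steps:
u = -19/3 (u = -8 + (-5*(-3))/9 = -8 + (⅑)*15 = -8 + 5/3 = -19/3 ≈ -6.3333)
b(l, H) = -4 - l
E = 8 (E = -2 + 10 = 8)
(b(u, -2) + E)*50 = ((-4 - 1*(-19/3)) + 8)*50 = ((-4 + 19/3) + 8)*50 = (7/3 + 8)*50 = (31/3)*50 = 1550/3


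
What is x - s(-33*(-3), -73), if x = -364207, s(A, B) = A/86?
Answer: -31321901/86 ≈ -3.6421e+5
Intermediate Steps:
s(A, B) = A/86 (s(A, B) = A*(1/86) = A/86)
x - s(-33*(-3), -73) = -364207 - (-33*(-3))/86 = -364207 - 99/86 = -31321901/86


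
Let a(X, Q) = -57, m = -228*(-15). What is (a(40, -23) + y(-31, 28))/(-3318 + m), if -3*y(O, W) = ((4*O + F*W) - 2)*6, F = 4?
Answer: -29/102 ≈ -0.28431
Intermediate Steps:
m = 3420
y(O, W) = 4 - 8*O - 8*W (y(O, W) = -((4*O + 4*W) - 2)*6/3 = -(-2 + 4*O + 4*W)*6/3 = -(-12 + 24*O + 24*W)/3 = 4 - 8*O - 8*W)
(a(40, -23) + y(-31, 28))/(-3318 + m) = (-57 + (4 - 8*(-31) - 8*28))/(-3318 + 3420) = (-57 + (4 + 248 - 224))/102 = (-57 + 28)*(1/102) = -29*1/102 = -29/102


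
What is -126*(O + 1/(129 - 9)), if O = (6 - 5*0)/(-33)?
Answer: 4809/220 ≈ 21.859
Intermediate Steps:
O = -2/11 (O = (6 + 0)*(-1/33) = 6*(-1/33) = -2/11 ≈ -0.18182)
-126*(O + 1/(129 - 9)) = -126*(-2/11 + 1/(129 - 9)) = -126*(-2/11 + 1/120) = -126*(-229/1320) = 4809/220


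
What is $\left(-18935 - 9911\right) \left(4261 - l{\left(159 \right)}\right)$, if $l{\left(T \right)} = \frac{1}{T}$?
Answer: $- \frac{19543107308}{159} \approx -1.2291 \cdot 10^{8}$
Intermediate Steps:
$\left(-18935 - 9911\right) \left(4261 - l{\left(159 \right)}\right) = \left(-18935 - 9911\right) \left(4261 - \frac{1}{159}\right) = - 28846 \left(4261 - \frac{1}{159}\right) = \left(-28846\right) \frac{677498}{159} = - \frac{19543107308}{159}$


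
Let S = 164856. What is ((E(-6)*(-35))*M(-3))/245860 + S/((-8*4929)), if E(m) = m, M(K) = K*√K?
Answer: -6869/1643 - 63*I*√3/24586 ≈ -4.1808 - 0.0044383*I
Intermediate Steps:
M(K) = K^(3/2)
((E(-6)*(-35))*M(-3))/245860 + S/((-8*4929)) = ((-6*(-35))*(-3)^(3/2))/245860 + 164856/((-8*4929)) = (210*(-3*I*√3))*(1/245860) + 164856/(-39432) = -630*I*√3*(1/245860) + 164856*(-1/39432) = -63*I*√3/24586 - 6869/1643 = -6869/1643 - 63*I*√3/24586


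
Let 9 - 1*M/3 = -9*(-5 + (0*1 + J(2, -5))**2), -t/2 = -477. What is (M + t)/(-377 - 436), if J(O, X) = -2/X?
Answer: -7086/6775 ≈ -1.0459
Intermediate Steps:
t = 954 (t = -2*(-477) = 954)
M = -2592/25 (M = 27 - (-27)*(-5 + (0*1 - 2/(-5))**2) = 27 - (-27)*(-5 + (0 - 2*(-1/5))**2) = 27 - (-27)*(-5 + (0 + 2/5)**2) = 27 - (-27)*(-5 + (2/5)**2) = 27 - (-27)*(-5 + 4/25) = 27 - (-27)*(-121)/25 = 27 - 3*1089/25 = 27 - 3267/25 = -2592/25 ≈ -103.68)
(M + t)/(-377 - 436) = (-2592/25 + 954)/(-377 - 436) = (21258/25)/(-813) = (21258/25)*(-1/813) = -7086/6775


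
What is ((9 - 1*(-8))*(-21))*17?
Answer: -6069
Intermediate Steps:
((9 - 1*(-8))*(-21))*17 = ((9 + 8)*(-21))*17 = (17*(-21))*17 = -357*17 = -6069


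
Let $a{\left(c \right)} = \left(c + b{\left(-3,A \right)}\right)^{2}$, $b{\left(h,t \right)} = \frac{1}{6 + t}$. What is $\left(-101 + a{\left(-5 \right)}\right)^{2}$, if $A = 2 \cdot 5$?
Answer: $\frac{384748225}{65536} \approx 5870.8$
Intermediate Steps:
$A = 10$
$a{\left(c \right)} = \left(\frac{1}{16} + c\right)^{2}$ ($a{\left(c \right)} = \left(c + \frac{1}{6 + 10}\right)^{2} = \left(c + \frac{1}{16}\right)^{2} = \left(\frac{1}{16} + c\right)^{2}$)
$\left(-101 + a{\left(-5 \right)}\right)^{2} = \left(-101 + \frac{\left(1 + 16 \left(-5\right)\right)^{2}}{256}\right)^{2} = \left(-101 + \frac{\left(1 - 80\right)^{2}}{256}\right)^{2} = \left(-101 + \frac{\left(-79\right)^{2}}{256}\right)^{2} = \left(-101 + \frac{1}{256} \cdot 6241\right)^{2} = \left(-101 + \frac{6241}{256}\right)^{2} = \left(- \frac{19615}{256}\right)^{2} = \frac{384748225}{65536}$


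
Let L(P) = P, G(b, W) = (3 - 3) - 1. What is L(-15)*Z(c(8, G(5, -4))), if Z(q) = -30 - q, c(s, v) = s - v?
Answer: 585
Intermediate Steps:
G(b, W) = -1 (G(b, W) = 0 - 1 = -1)
L(-15)*Z(c(8, G(5, -4))) = -15*(-30 - (8 - 1*(-1))) = -15*(-30 - (8 + 1)) = -15*(-30 - 1*9) = -15*(-30 - 9) = -15*(-39) = 585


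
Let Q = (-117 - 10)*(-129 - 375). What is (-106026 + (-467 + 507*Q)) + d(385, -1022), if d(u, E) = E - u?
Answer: 32344156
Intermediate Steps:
Q = 64008 (Q = -127*(-504) = 64008)
(-106026 + (-467 + 507*Q)) + d(385, -1022) = (-106026 + (-467 + 507*64008)) + (-1022 - 1*385) = (-106026 + (-467 + 32452056)) + (-1022 - 385) = (-106026 + 32451589) - 1407 = 32345563 - 1407 = 32344156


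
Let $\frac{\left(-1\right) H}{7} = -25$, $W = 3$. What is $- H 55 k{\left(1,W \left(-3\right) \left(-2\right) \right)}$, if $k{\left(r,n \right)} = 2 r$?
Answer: $-19250$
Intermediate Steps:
$H = 175$ ($H = \left(-7\right) \left(-25\right) = 175$)
$- H 55 k{\left(1,W \left(-3\right) \left(-2\right) \right)} = - 175 \cdot 55 \cdot 2 \cdot 1 = - 9625 \cdot 2 = \left(-1\right) 19250 = -19250$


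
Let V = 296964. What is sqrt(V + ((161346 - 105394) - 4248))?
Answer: 2*sqrt(87167) ≈ 590.48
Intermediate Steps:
sqrt(V + ((161346 - 105394) - 4248)) = sqrt(296964 + ((161346 - 105394) - 4248)) = sqrt(296964 + (55952 - 4248)) = sqrt(296964 + 51704) = sqrt(348668) = 2*sqrt(87167)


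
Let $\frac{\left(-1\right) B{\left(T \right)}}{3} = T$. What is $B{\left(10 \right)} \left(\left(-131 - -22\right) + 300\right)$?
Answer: $-5730$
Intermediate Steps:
$B{\left(T \right)} = - 3 T$
$B{\left(10 \right)} \left(\left(-131 - -22\right) + 300\right) = \left(-3\right) 10 \left(\left(-131 - -22\right) + 300\right) = - 30 \left(\left(-131 + 22\right) + 300\right) = - 30 \left(-109 + 300\right) = \left(-30\right) 191 = -5730$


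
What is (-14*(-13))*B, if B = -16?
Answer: -2912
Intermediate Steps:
(-14*(-13))*B = -14*(-13)*(-16) = 182*(-16) = -2912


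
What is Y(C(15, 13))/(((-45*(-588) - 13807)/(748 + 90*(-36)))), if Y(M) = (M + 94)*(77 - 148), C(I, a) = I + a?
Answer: 21585704/12653 ≈ 1706.0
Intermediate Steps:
Y(M) = -6674 - 71*M (Y(M) = (94 + M)*(-71) = -6674 - 71*M)
Y(C(15, 13))/(((-45*(-588) - 13807)/(748 + 90*(-36)))) = (-6674 - 71*(15 + 13))/(((-45*(-588) - 13807)/(748 + 90*(-36)))) = (-6674 - 71*28)/(((26460 - 13807)/(748 - 3240))) = (-6674 - 1988)/((12653/(-2492))) = -8662/(12653*(-1/2492)) = -8662/(-12653/2492) = -8662*(-2492/12653) = 21585704/12653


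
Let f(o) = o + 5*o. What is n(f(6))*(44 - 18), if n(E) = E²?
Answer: 33696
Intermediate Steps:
f(o) = 6*o
n(f(6))*(44 - 18) = (6*6)²*(44 - 18) = 36²*26 = 1296*26 = 33696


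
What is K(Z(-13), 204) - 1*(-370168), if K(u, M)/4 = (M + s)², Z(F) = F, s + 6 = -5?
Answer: 519164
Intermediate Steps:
s = -11 (s = -6 - 5 = -11)
K(u, M) = 4*(-11 + M)² (K(u, M) = 4*(M - 11)² = 4*(-11 + M)²)
K(Z(-13), 204) - 1*(-370168) = 4*(-11 + 204)² - 1*(-370168) = 4*193² + 370168 = 4*37249 + 370168 = 148996 + 370168 = 519164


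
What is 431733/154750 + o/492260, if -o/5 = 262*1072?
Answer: -239681671/3808861750 ≈ -0.062927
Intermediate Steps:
o = -1404320 (o = -1310*1072 = -5*280864 = -1404320)
431733/154750 + o/492260 = 431733/154750 - 1404320/492260 = 431733*(1/154750) - 1404320*1/492260 = 431733/154750 - 70216/24613 = -239681671/3808861750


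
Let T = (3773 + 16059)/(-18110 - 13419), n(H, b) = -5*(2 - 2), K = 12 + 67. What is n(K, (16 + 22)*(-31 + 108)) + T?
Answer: -19832/31529 ≈ -0.62901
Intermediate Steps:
K = 79
n(H, b) = 0 (n(H, b) = -5*0 = 0)
T = -19832/31529 (T = 19832/(-31529) = 19832*(-1/31529) = -19832/31529 ≈ -0.62901)
n(K, (16 + 22)*(-31 + 108)) + T = 0 - 19832/31529 = -19832/31529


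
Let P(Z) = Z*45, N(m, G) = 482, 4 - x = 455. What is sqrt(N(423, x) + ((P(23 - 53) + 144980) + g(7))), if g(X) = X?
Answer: sqrt(144119) ≈ 379.63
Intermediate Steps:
x = -451 (x = 4 - 1*455 = 4 - 455 = -451)
P(Z) = 45*Z
sqrt(N(423, x) + ((P(23 - 53) + 144980) + g(7))) = sqrt(482 + ((45*(23 - 53) + 144980) + 7)) = sqrt(482 + ((45*(-30) + 144980) + 7)) = sqrt(482 + ((-1350 + 144980) + 7)) = sqrt(482 + (143630 + 7)) = sqrt(482 + 143637) = sqrt(144119)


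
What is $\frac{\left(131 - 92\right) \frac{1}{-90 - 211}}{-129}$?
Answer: $\frac{13}{12943} \approx 0.0010044$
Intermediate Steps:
$\frac{\left(131 - 92\right) \frac{1}{-90 - 211}}{-129} = \frac{131 - 92}{-301} \left(- \frac{1}{129}\right) = 39 \left(- \frac{1}{301}\right) \left(- \frac{1}{129}\right) = \left(- \frac{39}{301}\right) \left(- \frac{1}{129}\right) = \frac{13}{12943}$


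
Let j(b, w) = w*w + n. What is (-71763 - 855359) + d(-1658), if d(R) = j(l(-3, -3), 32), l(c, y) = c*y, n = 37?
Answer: -926061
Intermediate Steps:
j(b, w) = 37 + w² (j(b, w) = w*w + 37 = w² + 37 = 37 + w²)
d(R) = 1061 (d(R) = 37 + 32² = 37 + 1024 = 1061)
(-71763 - 855359) + d(-1658) = (-71763 - 855359) + 1061 = -927122 + 1061 = -926061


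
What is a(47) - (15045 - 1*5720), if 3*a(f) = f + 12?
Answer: -27916/3 ≈ -9305.3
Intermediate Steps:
a(f) = 4 + f/3 (a(f) = (f + 12)/3 = (12 + f)/3 = 4 + f/3)
a(47) - (15045 - 1*5720) = (4 + (1/3)*47) - (15045 - 1*5720) = (4 + 47/3) - (15045 - 5720) = 59/3 - 1*9325 = 59/3 - 9325 = -27916/3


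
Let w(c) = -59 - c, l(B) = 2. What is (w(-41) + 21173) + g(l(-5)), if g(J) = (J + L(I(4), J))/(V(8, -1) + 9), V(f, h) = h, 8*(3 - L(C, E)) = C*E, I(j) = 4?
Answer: 42311/2 ≈ 21156.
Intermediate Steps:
L(C, E) = 3 - C*E/8
g(J) = 3/8 + J/16 (g(J) = (J + (3 - ⅛*4*J))/(-1 + 9) = (J + (3 - J/2))/8 = (3 + J/2)*(⅛) = 3/8 + J/16)
(w(-41) + 21173) + g(l(-5)) = ((-59 - 1*(-41)) + 21173) + (3/8 + (1/16)*2) = ((-59 + 41) + 21173) + (3/8 + ⅛) = (-18 + 21173) + ½ = 21155 + ½ = 42311/2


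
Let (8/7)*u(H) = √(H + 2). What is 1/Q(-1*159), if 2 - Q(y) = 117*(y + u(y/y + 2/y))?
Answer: 12621632/234804222595 + 2184*√3021/234804222595 ≈ 5.4265e-5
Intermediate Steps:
u(H) = 7*√(2 + H)/8 (u(H) = 7*√(H + 2)/8 = 7*√(2 + H)/8)
Q(y) = 2 - 117*y - 819*√(3 + 2/y)/8 (Q(y) = 2 - 117*(y + 7*√(2 + (y/y + 2/y))/8) = 2 - 117*(y + 7*√(2 + (1 + 2/y))/8) = 2 - 117*(y + 7*√(3 + 2/y)/8) = 2 - (117*y + 819*√(3 + 2/y)/8) = 2 + (-117*y - 819*√(3 + 2/y)/8) = 2 - 117*y - 819*√(3 + 2/y)/8)
1/Q(-1*159) = 1/(2 - (-117)*159 - 819*√(3 + 2/((-1*159)))/8) = 1/(2 - 117*(-159) - 819*√(3 + 2/(-159))/8) = 1/(2 + 18603 - 819*√(3 + 2*(-1/159))/8) = 1/(2 + 18603 - 819*√(3 - 2/159)/8) = 1/(2 + 18603 - 1365*√3021/424) = 1/(18605 - 1365*√3021/424)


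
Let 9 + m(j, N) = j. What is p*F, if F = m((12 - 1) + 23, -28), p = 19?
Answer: 475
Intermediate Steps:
m(j, N) = -9 + j
F = 25 (F = -9 + ((12 - 1) + 23) = -9 + (11 + 23) = -9 + 34 = 25)
p*F = 19*25 = 475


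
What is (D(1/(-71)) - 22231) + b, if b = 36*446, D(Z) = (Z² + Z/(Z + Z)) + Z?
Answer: -62251449/10082 ≈ -6174.5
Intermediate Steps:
D(Z) = ½ + Z + Z² (D(Z) = (Z² + Z/((2*Z))) + Z = (Z² + (1/(2*Z))*Z) + Z = (Z² + ½) + Z = (½ + Z²) + Z = ½ + Z + Z²)
b = 16056
(D(1/(-71)) - 22231) + b = ((½ + 1/(-71) + (1/(-71))²) - 22231) + 16056 = ((½ - 1/71 + (-1/71)²) - 22231) + 16056 = ((½ - 1/71 + 1/5041) - 22231) + 16056 = (4901/10082 - 22231) + 16056 = -224128041/10082 + 16056 = -62251449/10082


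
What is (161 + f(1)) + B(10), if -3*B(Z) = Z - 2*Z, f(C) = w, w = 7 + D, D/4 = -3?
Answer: 478/3 ≈ 159.33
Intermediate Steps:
D = -12 (D = 4*(-3) = -12)
w = -5 (w = 7 - 12 = -5)
f(C) = -5
B(Z) = Z/3 (B(Z) = -(Z - 2*Z)/3 = -(-1)*Z/3 = Z/3)
(161 + f(1)) + B(10) = (161 - 5) + (⅓)*10 = 156 + 10/3 = 478/3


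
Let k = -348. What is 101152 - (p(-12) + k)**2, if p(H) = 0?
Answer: -19952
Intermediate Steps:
101152 - (p(-12) + k)**2 = 101152 - (0 - 348)**2 = 101152 - 1*(-348)**2 = 101152 - 1*121104 = 101152 - 121104 = -19952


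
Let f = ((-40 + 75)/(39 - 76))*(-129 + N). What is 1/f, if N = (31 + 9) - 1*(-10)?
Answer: 37/2765 ≈ 0.013382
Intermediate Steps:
N = 50 (N = 40 + 10 = 50)
f = 2765/37 (f = ((-40 + 75)/(39 - 76))*(-129 + 50) = (35/(-37))*(-79) = (35*(-1/37))*(-79) = -35/37*(-79) = 2765/37 ≈ 74.730)
1/f = 1/(2765/37) = 37/2765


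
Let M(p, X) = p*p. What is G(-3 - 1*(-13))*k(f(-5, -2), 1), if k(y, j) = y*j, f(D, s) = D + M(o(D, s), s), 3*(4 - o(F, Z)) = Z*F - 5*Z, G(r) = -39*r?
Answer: -2470/3 ≈ -823.33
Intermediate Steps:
o(F, Z) = 4 + 5*Z/3 - F*Z/3 (o(F, Z) = 4 - (Z*F - 5*Z)/3 = 4 - (F*Z - 5*Z)/3 = 4 - (-5*Z + F*Z)/3 = 4 + (5*Z/3 - F*Z/3) = 4 + 5*Z/3 - F*Z/3)
M(p, X) = p**2
f(D, s) = D + (4 + 5*s/3 - D*s/3)**2
k(y, j) = j*y
G(-3 - 1*(-13))*k(f(-5, -2), 1) = (-39*(-3 - 1*(-13)))*(1*(-5 + (12 + 5*(-2) - 1*(-5)*(-2))**2/9)) = (-39*(-3 + 13))*(1*(-5 + (12 - 10 - 10)**2/9)) = (-39*10)*(1*(-5 + (1/9)*(-8)**2)) = -390*(-5 + (1/9)*64) = -390*(-5 + 64/9) = -390*19/9 = -2470/3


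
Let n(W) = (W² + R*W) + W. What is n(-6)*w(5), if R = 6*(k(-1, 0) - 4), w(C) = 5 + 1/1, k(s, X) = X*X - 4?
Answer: 1908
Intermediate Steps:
k(s, X) = -4 + X² (k(s, X) = X² - 4 = -4 + X²)
w(C) = 6 (w(C) = 5 + 1*1 = 5 + 1 = 6)
R = -48 (R = 6*((-4 + 0²) - 4) = 6*((-4 + 0) - 4) = 6*(-4 - 4) = 6*(-8) = -48)
n(W) = W² - 47*W (n(W) = (W² - 48*W) + W = W² - 47*W)
n(-6)*w(5) = -6*(-47 - 6)*6 = -6*(-53)*6 = 318*6 = 1908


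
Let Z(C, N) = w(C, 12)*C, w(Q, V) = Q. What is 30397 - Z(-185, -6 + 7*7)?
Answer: -3828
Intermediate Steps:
Z(C, N) = C**2 (Z(C, N) = C*C = C**2)
30397 - Z(-185, -6 + 7*7) = 30397 - 1*(-185)**2 = 30397 - 1*34225 = 30397 - 34225 = -3828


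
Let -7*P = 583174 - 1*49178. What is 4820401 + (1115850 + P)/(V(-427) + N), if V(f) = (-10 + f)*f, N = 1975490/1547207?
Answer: 9741871912087921259/2020964781381 ≈ 4.8204e+6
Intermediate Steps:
N = 1975490/1547207 (N = 1975490*(1/1547207) = 1975490/1547207 ≈ 1.2768)
P = -533996/7 (P = -(583174 - 1*49178)/7 = -(583174 - 49178)/7 = -⅐*533996 = -533996/7 ≈ -76285.)
V(f) = f*(-10 + f)
4820401 + (1115850 + P)/(V(-427) + N) = 4820401 + (1115850 - 533996/7)/(-427*(-10 - 427) + 1975490/1547207) = 4820401 + 7276954/(7*(-427*(-437) + 1975490/1547207)) = 4820401 + 7276954/(7*(186599 + 1975490/1547207)) = 4820401 + 7276954/(7*(288709254483/1547207)) = 4820401 + (7276954/7)*(1547207/288709254483) = 4820401 + 11258954167478/2020964781381 = 9741871912087921259/2020964781381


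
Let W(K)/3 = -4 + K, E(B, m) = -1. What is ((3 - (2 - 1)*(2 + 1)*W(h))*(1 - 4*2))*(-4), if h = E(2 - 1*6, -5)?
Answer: 1344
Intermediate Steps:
h = -1
W(K) = -12 + 3*K (W(K) = 3*(-4 + K) = -12 + 3*K)
((3 - (2 - 1)*(2 + 1)*W(h))*(1 - 4*2))*(-4) = ((3 - (2 - 1)*(2 + 1)*(-12 + 3*(-1)))*(1 - 4*2))*(-4) = ((3 - 1*3*(-12 - 3))*(1 - 8))*(-4) = ((3 - 3*(-15))*(-7))*(-4) = ((3 - 1*(-45))*(-7))*(-4) = ((3 + 45)*(-7))*(-4) = (48*(-7))*(-4) = -336*(-4) = 1344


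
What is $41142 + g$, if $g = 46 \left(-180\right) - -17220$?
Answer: $50082$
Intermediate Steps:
$g = 8940$ ($g = -8280 + 17220 = 8940$)
$41142 + g = 41142 + 8940 = 50082$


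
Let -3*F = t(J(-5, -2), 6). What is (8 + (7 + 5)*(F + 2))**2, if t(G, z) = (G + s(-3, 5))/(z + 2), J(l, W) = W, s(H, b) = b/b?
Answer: 4225/4 ≈ 1056.3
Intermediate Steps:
s(H, b) = 1
t(G, z) = (1 + G)/(2 + z) (t(G, z) = (G + 1)/(z + 2) = (1 + G)/(2 + z))
F = 1/24 (F = -(1 - 2)/(3*(2 + 6)) = -(-1)/(3*8) = -(-1)/24 = -1/3*(-1/8) = 1/24 ≈ 0.041667)
(8 + (7 + 5)*(F + 2))**2 = (8 + (7 + 5)*(1/24 + 2))**2 = (8 + 12*(49/24))**2 = (8 + 49/2)**2 = (65/2)**2 = 4225/4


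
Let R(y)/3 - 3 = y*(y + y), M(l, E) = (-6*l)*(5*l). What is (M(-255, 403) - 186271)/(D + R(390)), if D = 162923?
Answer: -2137021/1075532 ≈ -1.9869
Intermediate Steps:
M(l, E) = -30*l²
R(y) = 9 + 6*y² (R(y) = 9 + 3*(y*(y + y)) = 9 + 3*(y*(2*y)) = 9 + 3*(2*y²) = 9 + 6*y²)
(M(-255, 403) - 186271)/(D + R(390)) = (-30*(-255)² - 186271)/(162923 + (9 + 6*390²)) = (-30*65025 - 186271)/(162923 + (9 + 6*152100)) = (-1950750 - 186271)/(162923 + (9 + 912600)) = -2137021/(162923 + 912609) = -2137021/1075532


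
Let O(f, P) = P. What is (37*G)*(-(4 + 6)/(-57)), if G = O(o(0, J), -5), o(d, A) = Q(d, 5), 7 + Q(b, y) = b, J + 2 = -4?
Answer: -1850/57 ≈ -32.456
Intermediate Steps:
J = -6 (J = -2 - 4 = -6)
Q(b, y) = -7 + b
o(d, A) = -7 + d
G = -5
(37*G)*(-(4 + 6)/(-57)) = (37*(-5))*(-(4 + 6)/(-57)) = -185*(-1*10)*(-1)/57 = -(-1850)*(-1)/57 = -185*10/57 = -1850/57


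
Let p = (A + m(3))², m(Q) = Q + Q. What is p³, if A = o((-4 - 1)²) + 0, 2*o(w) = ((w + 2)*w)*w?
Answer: 23190762074608888003866609/64 ≈ 3.6236e+23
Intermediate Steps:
o(w) = w²*(2 + w)/2 (o(w) = (((w + 2)*w)*w)/2 = (((2 + w)*w)*w)/2 = ((w*(2 + w))*w)/2 = (w²*(2 + w))/2 = w²*(2 + w)/2)
m(Q) = 2*Q
A = 16875/2 (A = ((-4 - 1)²)²*(2 + (-4 - 1)²)/2 + 0 = ((-5)²)²*(2 + (-5)²)/2 + 0 = (½)*25²*(2 + 25) + 0 = (½)*625*27 + 0 = 16875/2 + 0 = 16875/2 ≈ 8437.5)
p = 285170769/4 (p = (16875/2 + 2*3)² = (16875/2 + 6)² = (16887/2)² = 285170769/4 ≈ 7.1293e+7)
p³ = (285170769/4)³ = 23190762074608888003866609/64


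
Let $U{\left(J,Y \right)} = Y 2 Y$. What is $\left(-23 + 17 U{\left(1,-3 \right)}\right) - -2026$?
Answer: $2309$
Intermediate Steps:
$U{\left(J,Y \right)} = 2 Y^{2}$ ($U{\left(J,Y \right)} = 2 Y Y = 2 Y^{2}$)
$\left(-23 + 17 U{\left(1,-3 \right)}\right) - -2026 = \left(-23 + 17 \cdot 2 \left(-3\right)^{2}\right) - -2026 = \left(-23 + 17 \cdot 2 \cdot 9\right) + 2026 = \left(-23 + 17 \cdot 18\right) + 2026 = \left(-23 + 306\right) + 2026 = 283 + 2026 = 2309$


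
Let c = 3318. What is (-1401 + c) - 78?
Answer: 1839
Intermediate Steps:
(-1401 + c) - 78 = (-1401 + 3318) - 78 = 1917 - 78 = 1839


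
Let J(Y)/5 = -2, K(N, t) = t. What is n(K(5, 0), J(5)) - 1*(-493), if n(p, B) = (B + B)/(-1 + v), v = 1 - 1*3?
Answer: 1499/3 ≈ 499.67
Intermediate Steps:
v = -2 (v = 1 - 3 = -2)
J(Y) = -10 (J(Y) = 5*(-2) = -10)
n(p, B) = -2*B/3 (n(p, B) = (B + B)/(-1 - 2) = (2*B)/(-3) = (2*B)*(-1/3) = -2*B/3)
n(K(5, 0), J(5)) - 1*(-493) = -2/3*(-10) - 1*(-493) = 20/3 + 493 = 1499/3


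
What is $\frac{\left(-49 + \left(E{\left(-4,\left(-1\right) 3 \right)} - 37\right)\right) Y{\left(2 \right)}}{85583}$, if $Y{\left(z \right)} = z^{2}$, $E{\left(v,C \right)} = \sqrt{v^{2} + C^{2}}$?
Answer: $- \frac{324}{85583} \approx -0.0037858$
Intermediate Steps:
$E{\left(v,C \right)} = \sqrt{C^{2} + v^{2}}$
$\frac{\left(-49 + \left(E{\left(-4,\left(-1\right) 3 \right)} - 37\right)\right) Y{\left(2 \right)}}{85583} = \frac{\left(-49 - \left(37 - \sqrt{\left(\left(-1\right) 3\right)^{2} + \left(-4\right)^{2}}\right)\right) 2^{2}}{85583} = \left(-49 - \left(37 - \sqrt{\left(-3\right)^{2} + 16}\right)\right) 4 \cdot \frac{1}{85583} = \left(-49 - \left(37 - \sqrt{9 + 16}\right)\right) 4 \cdot \frac{1}{85583} = \left(-49 - \left(37 - \sqrt{25}\right)\right) 4 \cdot \frac{1}{85583} = \left(-49 + \left(5 - 37\right)\right) 4 \cdot \frac{1}{85583} = \left(-49 - 32\right) 4 \cdot \frac{1}{85583} = \left(-81\right) 4 \cdot \frac{1}{85583} = \left(-324\right) \frac{1}{85583} = - \frac{324}{85583}$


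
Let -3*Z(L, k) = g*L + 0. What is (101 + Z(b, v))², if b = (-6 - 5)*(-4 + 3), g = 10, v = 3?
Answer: 37249/9 ≈ 4138.8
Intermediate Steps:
b = 11 (b = -11*(-1) = 11)
Z(L, k) = -10*L/3 (Z(L, k) = -(10*L + 0)/3 = -10*L/3)
(101 + Z(b, v))² = (101 - 10/3*11)² = (101 - 110/3)² = (193/3)² = 37249/9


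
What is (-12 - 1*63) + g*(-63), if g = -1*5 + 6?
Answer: -138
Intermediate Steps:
g = 1 (g = -5 + 6 = 1)
(-12 - 1*63) + g*(-63) = (-12 - 1*63) + 1*(-63) = (-12 - 63) - 63 = -75 - 63 = -138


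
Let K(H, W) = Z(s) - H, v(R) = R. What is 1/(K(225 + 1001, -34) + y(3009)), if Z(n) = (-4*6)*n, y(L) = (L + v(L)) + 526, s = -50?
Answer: 1/6518 ≈ 0.00015342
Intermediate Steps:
y(L) = 526 + 2*L (y(L) = (L + L) + 526 = 2*L + 526 = 526 + 2*L)
Z(n) = -24*n
K(H, W) = 1200 - H (K(H, W) = -24*(-50) - H = 1200 - H)
1/(K(225 + 1001, -34) + y(3009)) = 1/((1200 - (225 + 1001)) + (526 + 2*3009)) = 1/((1200 - 1*1226) + (526 + 6018)) = 1/((1200 - 1226) + 6544) = 1/(-26 + 6544) = 1/6518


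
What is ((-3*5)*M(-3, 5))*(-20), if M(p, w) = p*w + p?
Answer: -5400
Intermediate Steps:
M(p, w) = p + p*w
((-3*5)*M(-3, 5))*(-20) = ((-3*5)*(-3*(1 + 5)))*(-20) = -(-45)*6*(-20) = -15*(-18)*(-20) = 270*(-20) = -5400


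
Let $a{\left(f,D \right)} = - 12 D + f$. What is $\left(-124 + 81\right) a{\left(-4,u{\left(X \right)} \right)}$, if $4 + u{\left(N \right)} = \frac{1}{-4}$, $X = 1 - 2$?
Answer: $-2021$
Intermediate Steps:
$X = -1$ ($X = 1 - 2 = -1$)
$u{\left(N \right)} = - \frac{17}{4}$ ($u{\left(N \right)} = -4 + \frac{1}{-4} = -4 - \frac{1}{4} = - \frac{17}{4}$)
$a{\left(f,D \right)} = f - 12 D$
$\left(-124 + 81\right) a{\left(-4,u{\left(X \right)} \right)} = \left(-124 + 81\right) \left(-4 - -51\right) = - 43 \left(-4 + 51\right) = \left(-43\right) 47 = -2021$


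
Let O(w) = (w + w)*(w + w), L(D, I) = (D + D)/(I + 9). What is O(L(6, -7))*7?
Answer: 1008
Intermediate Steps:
L(D, I) = 2*D/(9 + I) (L(D, I) = (2*D)/(9 + I) = 2*D/(9 + I))
O(w) = 4*w² (O(w) = (2*w)*(2*w) = 4*w²)
O(L(6, -7))*7 = (4*(2*6/(9 - 7))²)*7 = (4*(2*6/2)²)*7 = (4*(2*6*(½))²)*7 = (4*6²)*7 = (4*36)*7 = 144*7 = 1008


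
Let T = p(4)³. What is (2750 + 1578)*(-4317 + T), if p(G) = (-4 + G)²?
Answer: -18683976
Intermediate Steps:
T = 0 (T = ((-4 + 4)²)³ = (0²)³ = 0³ = 0)
(2750 + 1578)*(-4317 + T) = (2750 + 1578)*(-4317 + 0) = 4328*(-4317) = -18683976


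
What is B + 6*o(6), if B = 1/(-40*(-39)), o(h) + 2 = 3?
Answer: 9361/1560 ≈ 6.0006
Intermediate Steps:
o(h) = 1 (o(h) = -2 + 3 = 1)
B = 1/1560 (B = -1/40*(-1/39) = 1/1560 ≈ 0.00064103)
B + 6*o(6) = 1/1560 + 6*1 = 1/1560 + 6 = 9361/1560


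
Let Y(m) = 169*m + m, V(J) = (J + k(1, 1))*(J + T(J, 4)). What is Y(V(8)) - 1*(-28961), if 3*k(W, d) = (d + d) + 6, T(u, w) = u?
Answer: 173923/3 ≈ 57974.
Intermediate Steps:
k(W, d) = 2 + 2*d/3 (k(W, d) = ((d + d) + 6)/3 = (2*d + 6)/3 = (6 + 2*d)/3 = 2 + 2*d/3)
V(J) = 2*J*(8/3 + J) (V(J) = (J + (2 + (⅔)*1))*(J + J) = (J + (2 + ⅔))*(2*J) = (J + 8/3)*(2*J) = (8/3 + J)*(2*J) = 2*J*(8/3 + J))
Y(m) = 170*m
Y(V(8)) - 1*(-28961) = 170*((⅔)*8*(8 + 3*8)) - 1*(-28961) = 170*((⅔)*8*(8 + 24)) + 28961 = 170*((⅔)*8*32) + 28961 = 170*(512/3) + 28961 = 87040/3 + 28961 = 173923/3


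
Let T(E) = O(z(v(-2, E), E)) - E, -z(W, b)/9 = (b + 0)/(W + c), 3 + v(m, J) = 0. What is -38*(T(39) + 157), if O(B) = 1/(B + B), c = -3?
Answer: -524666/117 ≈ -4484.3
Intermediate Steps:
v(m, J) = -3 (v(m, J) = -3 + 0 = -3)
z(W, b) = -9*b/(-3 + W) (z(W, b) = -9*(b + 0)/(W - 3) = -9*b/(-3 + W))
O(B) = 1/(2*B)
T(E) = -E + 1/(3*E) (T(E) = 1/(2*((-9*E/(-3 - 3)))) - E = 1/(2*((-9*E/(-6)))) - E = 1/(2*((-9*E*(-⅙)))) - E = 1/(2*((3*E/2))) - E = (2/(3*E))/2 - E = 1/(3*E) - E = -E + 1/(3*E))
-38*(T(39) + 157) = -38*((-1*39 + (⅓)/39) + 157) = -38*((-39 + (⅓)*(1/39)) + 157) = -38*((-39 + 1/117) + 157) = -38*(-4562/117 + 157) = -38*13807/117 = -524666/117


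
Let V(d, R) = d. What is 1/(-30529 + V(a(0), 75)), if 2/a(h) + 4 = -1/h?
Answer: -1/30529 ≈ -3.2756e-5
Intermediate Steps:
a(h) = 2/(-4 - 1/h)
1/(-30529 + V(a(0), 75)) = 1/(-30529 - 2*0/(1 + 4*0)) = 1/(-30529 - 2*0/(1 + 0)) = 1/(-30529 - 2*0/1) = 1/(-30529 - 2*0*1) = 1/(-30529 + 0) = 1/(-30529) = -1/30529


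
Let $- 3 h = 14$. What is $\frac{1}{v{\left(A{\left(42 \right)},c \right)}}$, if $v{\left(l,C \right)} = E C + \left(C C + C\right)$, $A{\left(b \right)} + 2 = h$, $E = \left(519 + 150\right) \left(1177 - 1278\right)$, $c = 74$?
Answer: $- \frac{1}{4994556} \approx -2.0022 \cdot 10^{-7}$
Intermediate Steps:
$h = - \frac{14}{3}$ ($h = \left(- \frac{1}{3}\right) 14 = - \frac{14}{3} \approx -4.6667$)
$E = -67569$ ($E = 669 \left(-101\right) = -67569$)
$A{\left(b \right)} = - \frac{20}{3}$ ($A{\left(b \right)} = -2 - \frac{14}{3} = - \frac{20}{3}$)
$v{\left(l,C \right)} = C^{2} - 67568 C$ ($v{\left(l,C \right)} = - 67569 C + \left(C C + C\right) = - 67569 C + \left(C^{2} + C\right) = - 67569 C + \left(C + C^{2}\right) = C^{2} - 67568 C$)
$\frac{1}{v{\left(A{\left(42 \right)},c \right)}} = \frac{1}{74 \left(-67568 + 74\right)} = \frac{1}{74 \left(-67494\right)} = \frac{1}{-4994556} = - \frac{1}{4994556}$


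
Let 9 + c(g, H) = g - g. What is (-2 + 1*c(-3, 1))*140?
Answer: -1540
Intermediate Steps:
c(g, H) = -9 (c(g, H) = -9 + (g - g) = -9 + 0 = -9)
(-2 + 1*c(-3, 1))*140 = (-2 + 1*(-9))*140 = (-2 - 9)*140 = -11*140 = -1540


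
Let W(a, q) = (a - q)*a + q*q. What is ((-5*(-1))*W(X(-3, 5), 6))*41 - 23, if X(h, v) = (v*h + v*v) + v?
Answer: 35032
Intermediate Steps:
X(h, v) = v + v**2 + h*v (X(h, v) = (h*v + v**2) + v = (v**2 + h*v) + v = v + v**2 + h*v)
W(a, q) = q**2 + a*(a - q) (W(a, q) = a*(a - q) + q**2 = q**2 + a*(a - q))
((-5*(-1))*W(X(-3, 5), 6))*41 - 23 = ((-5*(-1))*((5*(1 - 3 + 5))**2 + 6**2 - 1*5*(1 - 3 + 5)*6))*41 - 23 = (5*((5*3)**2 + 36 - 1*5*3*6))*41 - 23 = (5*(15**2 + 36 - 1*15*6))*41 - 23 = (5*(225 + 36 - 90))*41 - 23 = (5*171)*41 - 23 = 855*41 - 23 = 35055 - 23 = 35032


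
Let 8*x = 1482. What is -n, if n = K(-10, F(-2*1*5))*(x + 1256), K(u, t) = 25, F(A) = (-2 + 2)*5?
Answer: -144125/4 ≈ -36031.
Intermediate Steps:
F(A) = 0 (F(A) = 0*5 = 0)
x = 741/4 (x = (⅛)*1482 = 741/4 ≈ 185.25)
n = 144125/4 (n = 25*(741/4 + 1256) = 25*(5765/4) = 144125/4 ≈ 36031.)
-n = -1*144125/4 = -144125/4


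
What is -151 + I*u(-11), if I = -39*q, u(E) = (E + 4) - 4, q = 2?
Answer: 707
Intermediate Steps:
u(E) = E (u(E) = (4 + E) - 4 = E)
I = -78 (I = -39*2 = -78)
-151 + I*u(-11) = -151 - 78*(-11) = -151 + 858 = 707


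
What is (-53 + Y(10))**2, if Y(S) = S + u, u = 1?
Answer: 1764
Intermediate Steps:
Y(S) = 1 + S (Y(S) = S + 1 = 1 + S)
(-53 + Y(10))**2 = (-53 + (1 + 10))**2 = (-53 + 11)**2 = (-42)**2 = 1764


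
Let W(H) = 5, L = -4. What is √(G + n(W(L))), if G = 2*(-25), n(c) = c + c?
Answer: 2*I*√10 ≈ 6.3246*I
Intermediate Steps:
n(c) = 2*c
G = -50
√(G + n(W(L))) = √(-50 + 2*5) = √(-50 + 10) = √(-40) = 2*I*√10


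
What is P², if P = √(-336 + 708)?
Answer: 372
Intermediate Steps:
P = 2*√93 (P = √372 = 2*√93 ≈ 19.287)
P² = (2*√93)² = 372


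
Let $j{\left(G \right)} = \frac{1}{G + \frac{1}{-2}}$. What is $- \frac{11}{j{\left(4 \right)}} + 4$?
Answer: $- \frac{69}{2} \approx -34.5$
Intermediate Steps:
$j{\left(G \right)} = \frac{1}{- \frac{1}{2} + G}$ ($j{\left(G \right)} = \frac{1}{G - \frac{1}{2}} = \frac{1}{- \frac{1}{2} + G}$)
$- \frac{11}{j{\left(4 \right)}} + 4 = - \frac{11}{2 \frac{1}{-1 + 2 \cdot 4}} + 4 = - \frac{11}{2 \frac{1}{-1 + 8}} + 4 = - \frac{11}{2 \cdot \frac{1}{7}} + 4 = - \frac{11}{\frac{2}{7}} + 4 = \left(-11\right) \frac{7}{2} + 4 = - \frac{77}{2} + 4 = - \frac{69}{2}$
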